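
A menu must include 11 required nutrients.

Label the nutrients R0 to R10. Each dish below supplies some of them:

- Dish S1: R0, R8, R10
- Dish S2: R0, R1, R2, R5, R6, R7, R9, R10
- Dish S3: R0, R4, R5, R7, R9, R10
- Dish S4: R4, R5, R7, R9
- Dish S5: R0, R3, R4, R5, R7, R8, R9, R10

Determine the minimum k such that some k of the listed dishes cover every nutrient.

S2 and S5 together: S2 ∪ S5 = {R0, R1, R2, R3, R4, R5, R6, R7, R8, R9, R10} — every nutrient is covered.
No single dish has all 11 nutrients (the largest, S2, has 8), so 2 is optimal.

2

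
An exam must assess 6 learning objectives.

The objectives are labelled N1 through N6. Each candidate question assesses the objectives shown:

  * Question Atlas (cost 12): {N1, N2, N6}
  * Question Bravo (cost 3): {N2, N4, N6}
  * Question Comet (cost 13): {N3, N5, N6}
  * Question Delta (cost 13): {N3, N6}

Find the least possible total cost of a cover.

28

Atlas, Bravo, Comet together cover every objective (Atlas ∪ Bravo ∪ Comet = {N1, N2, N3, N4, N5, N6}); total cost 12 + 3 + 13 = 28.
No covering selection has total cost below 28.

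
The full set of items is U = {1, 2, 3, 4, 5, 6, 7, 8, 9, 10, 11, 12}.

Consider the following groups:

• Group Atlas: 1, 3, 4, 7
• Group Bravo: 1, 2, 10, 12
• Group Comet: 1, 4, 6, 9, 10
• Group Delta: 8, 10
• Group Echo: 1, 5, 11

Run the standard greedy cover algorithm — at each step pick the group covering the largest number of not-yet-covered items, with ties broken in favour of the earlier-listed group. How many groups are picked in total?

5

Greedy: pick Comet (covers 5 new) → pick Atlas (covers 2 new) → pick Bravo (covers 2 new) → pick Echo (covers 2 new) → pick Delta (covers 1 new). Total picks: 5.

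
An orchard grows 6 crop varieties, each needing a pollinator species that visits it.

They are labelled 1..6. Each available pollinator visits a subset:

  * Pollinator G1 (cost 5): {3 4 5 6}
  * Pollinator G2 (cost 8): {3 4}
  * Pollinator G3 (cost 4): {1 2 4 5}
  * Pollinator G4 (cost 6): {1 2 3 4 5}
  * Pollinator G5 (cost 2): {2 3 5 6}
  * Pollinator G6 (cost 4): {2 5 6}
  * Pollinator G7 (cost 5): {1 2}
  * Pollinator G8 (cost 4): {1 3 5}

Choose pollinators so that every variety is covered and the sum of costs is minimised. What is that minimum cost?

6

G3, G5 together cover every variety (G3 ∪ G5 = {1, 2, 3, 4, 5, 6}); total cost 4 + 2 = 6.
No covering selection has total cost below 6.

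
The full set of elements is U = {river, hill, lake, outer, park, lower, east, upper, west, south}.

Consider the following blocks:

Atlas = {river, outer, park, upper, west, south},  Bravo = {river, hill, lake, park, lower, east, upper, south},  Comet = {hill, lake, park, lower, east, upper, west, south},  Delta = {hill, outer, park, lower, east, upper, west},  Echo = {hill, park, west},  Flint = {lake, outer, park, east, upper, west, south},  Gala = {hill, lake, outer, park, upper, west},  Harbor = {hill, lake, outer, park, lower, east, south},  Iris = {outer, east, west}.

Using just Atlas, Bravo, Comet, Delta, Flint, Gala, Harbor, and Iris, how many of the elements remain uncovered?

0

Union of Atlas, Bravo, Comet, Delta, Flint, Gala, Harbor, Iris = {river, hill, lake, outer, park, lower, east, upper, west, south} — that's every element, so 0 are uncovered.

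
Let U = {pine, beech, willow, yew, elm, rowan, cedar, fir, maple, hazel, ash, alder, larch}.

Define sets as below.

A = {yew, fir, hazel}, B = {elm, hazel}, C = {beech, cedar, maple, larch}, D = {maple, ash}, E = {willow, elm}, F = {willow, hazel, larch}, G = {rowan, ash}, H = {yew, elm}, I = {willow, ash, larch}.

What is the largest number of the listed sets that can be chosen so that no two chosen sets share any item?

4

A, C, E, G are pairwise disjoint (A={yew,fir,hazel}; C={beech,cedar,maple,larch}; E={willow,elm}; G={rowan,ash}).
Every remaining set overlaps one of these, and no 5 of the listed sets are pairwise disjoint, so 4 is the maximum.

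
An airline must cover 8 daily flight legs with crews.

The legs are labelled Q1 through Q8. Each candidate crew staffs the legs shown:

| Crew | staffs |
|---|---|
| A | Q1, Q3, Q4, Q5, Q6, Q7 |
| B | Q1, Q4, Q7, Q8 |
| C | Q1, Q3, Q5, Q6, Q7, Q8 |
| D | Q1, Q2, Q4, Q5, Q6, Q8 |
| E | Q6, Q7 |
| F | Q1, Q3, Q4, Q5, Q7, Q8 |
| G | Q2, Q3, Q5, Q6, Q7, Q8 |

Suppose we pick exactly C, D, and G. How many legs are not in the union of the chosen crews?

0

Union of C, D, G = {Q1, Q2, Q3, Q4, Q5, Q6, Q7, Q8} — that's every leg, so 0 are uncovered.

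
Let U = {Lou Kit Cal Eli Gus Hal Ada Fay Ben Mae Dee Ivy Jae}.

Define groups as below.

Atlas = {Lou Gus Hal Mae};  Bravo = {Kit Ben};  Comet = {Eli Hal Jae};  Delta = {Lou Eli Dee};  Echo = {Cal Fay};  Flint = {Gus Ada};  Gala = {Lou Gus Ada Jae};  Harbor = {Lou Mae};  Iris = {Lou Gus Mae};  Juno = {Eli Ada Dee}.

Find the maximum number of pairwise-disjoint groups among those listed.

5

Bravo, Comet, Echo, Flint, Harbor are pairwise disjoint (Bravo={Kit,Ben}; Comet={Eli,Hal,Jae}; Echo={Cal,Fay}; Flint={Gus,Ada}; Harbor={Lou,Mae}).
Every remaining group overlaps one of these, and no 6 of the listed groups are pairwise disjoint, so 5 is the maximum.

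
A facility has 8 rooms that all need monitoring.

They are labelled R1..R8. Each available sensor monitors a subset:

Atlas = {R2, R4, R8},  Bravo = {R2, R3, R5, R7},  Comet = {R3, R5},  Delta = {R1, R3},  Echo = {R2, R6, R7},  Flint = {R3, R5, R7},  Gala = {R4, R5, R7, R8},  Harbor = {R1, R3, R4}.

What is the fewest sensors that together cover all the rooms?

3

Delta and Echo and Gala together: Delta ∪ Echo ∪ Gala = {R1, R2, R3, R4, R5, R6, R7, R8} — every room is covered.
Only Echo contains R6, so Echo is forced; the remaining 5 rooms need at least 2 more sensors (each remaining sensor adds at most 3) — so at least 3 sensors are needed, and 3 is optimal.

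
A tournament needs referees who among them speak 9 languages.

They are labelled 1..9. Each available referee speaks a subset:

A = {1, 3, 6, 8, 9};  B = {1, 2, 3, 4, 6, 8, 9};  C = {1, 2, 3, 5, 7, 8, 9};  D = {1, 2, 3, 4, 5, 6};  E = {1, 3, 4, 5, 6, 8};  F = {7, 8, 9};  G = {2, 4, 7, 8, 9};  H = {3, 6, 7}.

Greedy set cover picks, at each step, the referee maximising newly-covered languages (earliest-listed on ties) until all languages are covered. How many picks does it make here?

Greedy: pick B (covers 7 new) → pick C (covers 2 new). Total picks: 2.

2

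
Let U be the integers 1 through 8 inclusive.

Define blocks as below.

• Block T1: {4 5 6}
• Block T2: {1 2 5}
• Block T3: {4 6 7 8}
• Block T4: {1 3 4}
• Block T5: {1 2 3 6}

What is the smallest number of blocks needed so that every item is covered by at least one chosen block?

3

Take {T2, T3, T5}. Their union is {1, 2, 3, 4, 5, 6, 7, 8}, which is all 8 items.
Only T3 contains 7, so T3 is forced; the remaining 4 items need at least 2 more blocks (each remaining block adds at most 3) — so at least 3 blocks are needed, and 3 is optimal.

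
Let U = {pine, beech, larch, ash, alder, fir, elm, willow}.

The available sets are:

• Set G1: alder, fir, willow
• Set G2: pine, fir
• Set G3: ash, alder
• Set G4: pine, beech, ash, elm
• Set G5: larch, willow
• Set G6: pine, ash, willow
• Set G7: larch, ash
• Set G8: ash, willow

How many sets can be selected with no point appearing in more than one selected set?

3

G2, G3, G5 are pairwise disjoint (G2={pine,fir}; G3={ash,alder}; G5={larch,willow}).
Every remaining set overlaps one of these, and no 4 of the listed sets are pairwise disjoint, so 3 is the maximum.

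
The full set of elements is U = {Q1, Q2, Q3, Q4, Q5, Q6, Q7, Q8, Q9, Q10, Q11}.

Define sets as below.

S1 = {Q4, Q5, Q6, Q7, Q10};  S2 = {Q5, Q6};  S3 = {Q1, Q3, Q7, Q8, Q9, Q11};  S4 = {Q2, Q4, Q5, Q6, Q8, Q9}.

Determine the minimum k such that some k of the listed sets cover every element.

3

S1, S3, and S4 cover everything between them: the union {Q1, Q2, Q3, Q4, Q5, Q6, Q7, Q8, Q9, Q10, Q11} is all of U.
Only S3 contains Q1, so S3 is forced; the remaining 5 elements need at least 2 more sets (each remaining set adds at most 4) — so at least 3 sets are needed, and 3 is optimal.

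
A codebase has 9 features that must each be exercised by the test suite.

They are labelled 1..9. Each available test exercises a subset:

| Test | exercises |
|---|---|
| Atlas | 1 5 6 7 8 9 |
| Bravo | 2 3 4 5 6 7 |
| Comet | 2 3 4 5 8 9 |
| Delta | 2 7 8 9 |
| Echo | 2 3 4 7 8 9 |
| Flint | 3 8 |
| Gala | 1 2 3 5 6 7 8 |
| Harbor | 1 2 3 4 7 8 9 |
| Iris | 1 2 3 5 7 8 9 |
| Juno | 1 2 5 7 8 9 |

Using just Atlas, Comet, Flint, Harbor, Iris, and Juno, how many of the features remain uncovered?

Union of Atlas, Comet, Flint, Harbor, Iris, Juno = {1, 2, 3, 4, 5, 6, 7, 8, 9} — that's every feature, so 0 are uncovered.

0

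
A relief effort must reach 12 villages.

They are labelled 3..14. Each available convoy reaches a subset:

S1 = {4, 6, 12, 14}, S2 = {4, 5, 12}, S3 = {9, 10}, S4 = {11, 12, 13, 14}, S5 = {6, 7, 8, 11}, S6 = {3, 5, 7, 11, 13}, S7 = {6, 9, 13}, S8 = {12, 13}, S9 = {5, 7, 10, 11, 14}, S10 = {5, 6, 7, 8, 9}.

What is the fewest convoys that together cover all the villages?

4

Take {S1, S3, S5, S6}. Their union is {3, 4, 5, 6, 7, 8, 9, 10, 11, 12, 13, 14}, which is all 12 villages.
No 3 of the 10 convoys cover everything (all 120 combinations miss at least one village), so 4 is optimal.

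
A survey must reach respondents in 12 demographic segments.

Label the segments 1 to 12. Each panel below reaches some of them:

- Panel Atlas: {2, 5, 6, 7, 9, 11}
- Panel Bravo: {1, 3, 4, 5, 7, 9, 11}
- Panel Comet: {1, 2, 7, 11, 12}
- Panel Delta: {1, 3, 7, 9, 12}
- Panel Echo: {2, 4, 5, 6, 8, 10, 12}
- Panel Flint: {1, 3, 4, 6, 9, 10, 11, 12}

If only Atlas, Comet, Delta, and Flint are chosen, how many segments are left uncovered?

Union of Atlas, Comet, Delta, Flint = {1, 2, 3, 4, 5, 6, 7, 9, 10, 11, 12}.
Not covered: 8 — 1 segment.

1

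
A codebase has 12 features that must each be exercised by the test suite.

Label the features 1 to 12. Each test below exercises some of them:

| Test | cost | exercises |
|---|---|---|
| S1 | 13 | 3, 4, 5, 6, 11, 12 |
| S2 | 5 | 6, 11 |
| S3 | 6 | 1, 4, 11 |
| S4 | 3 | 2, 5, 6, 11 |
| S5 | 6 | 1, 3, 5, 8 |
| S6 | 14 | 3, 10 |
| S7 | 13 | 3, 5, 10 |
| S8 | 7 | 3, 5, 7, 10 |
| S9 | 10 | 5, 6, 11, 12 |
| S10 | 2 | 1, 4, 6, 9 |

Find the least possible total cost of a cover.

28

S4, S5, S8, S9, S10 together cover every feature (S4 ∪ S5 ∪ S8 ∪ S9 ∪ S10 = {1, 2, 3, 4, 5, 6, 7, 8, 9, 10, 11, 12}); total cost 3 + 6 + 7 + 10 + 2 = 28.
No covering selection has total cost below 28.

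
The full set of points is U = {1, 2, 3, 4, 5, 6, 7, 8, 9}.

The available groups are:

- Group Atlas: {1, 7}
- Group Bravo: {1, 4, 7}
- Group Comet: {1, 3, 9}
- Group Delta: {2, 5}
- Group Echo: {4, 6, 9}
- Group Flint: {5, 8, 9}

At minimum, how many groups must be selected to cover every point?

5

Take {Atlas, Comet, Delta, Echo, Flint}. Their union is {1, 2, 3, 4, 5, 6, 7, 8, 9}, which is all 9 points.
No 4 of the 6 groups cover everything (all 15 combinations miss at least one point), so 5 is optimal.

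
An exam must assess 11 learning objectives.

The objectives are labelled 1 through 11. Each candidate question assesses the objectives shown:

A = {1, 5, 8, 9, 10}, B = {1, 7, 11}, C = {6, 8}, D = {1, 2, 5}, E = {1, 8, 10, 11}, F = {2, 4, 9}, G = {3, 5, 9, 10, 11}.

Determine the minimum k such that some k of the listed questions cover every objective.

4

B and C and F and G together: B ∪ C ∪ F ∪ G = {1, 2, 3, 4, 5, 6, 7, 8, 9, 10, 11} — every objective is covered.
Only G contains 3, so G is forced; the remaining 6 objectives need at least 3 more questions (each remaining question adds at most 2) — so at least 4 questions are needed, and 4 is optimal.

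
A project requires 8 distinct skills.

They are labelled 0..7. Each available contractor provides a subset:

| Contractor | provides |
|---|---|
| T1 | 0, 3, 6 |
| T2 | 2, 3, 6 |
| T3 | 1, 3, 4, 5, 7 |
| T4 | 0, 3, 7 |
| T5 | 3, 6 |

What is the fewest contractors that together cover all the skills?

3

Take {T2, T3, T4}. Their union is {0, 1, 2, 3, 4, 5, 6, 7}, which is all 8 skills.
Only T3 contains 1, so T3 is forced; the remaining 3 skills need at least 2 more contractors (each remaining contractor adds at most 2) — so at least 3 contractors are needed, and 3 is optimal.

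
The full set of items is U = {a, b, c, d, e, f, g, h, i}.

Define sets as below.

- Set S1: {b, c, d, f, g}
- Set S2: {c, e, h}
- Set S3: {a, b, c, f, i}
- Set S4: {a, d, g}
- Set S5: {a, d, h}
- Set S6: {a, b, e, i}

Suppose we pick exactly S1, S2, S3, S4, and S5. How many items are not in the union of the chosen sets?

Union of S1, S2, S3, S4, S5 = {a, b, c, d, e, f, g, h, i} — that's every item, so 0 are uncovered.

0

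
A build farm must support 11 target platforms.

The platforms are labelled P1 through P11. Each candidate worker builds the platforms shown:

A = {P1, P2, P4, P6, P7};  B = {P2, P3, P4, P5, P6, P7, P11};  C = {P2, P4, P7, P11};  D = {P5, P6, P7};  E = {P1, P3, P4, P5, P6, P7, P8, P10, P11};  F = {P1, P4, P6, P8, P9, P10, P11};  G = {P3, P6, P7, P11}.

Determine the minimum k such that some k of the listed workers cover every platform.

2

B and F together: B ∪ F = {P1, P2, P3, P4, P5, P6, P7, P8, P9, P10, P11} — every platform is covered.
No single worker has all 11 platforms (the largest, E, has 9), so 2 is optimal.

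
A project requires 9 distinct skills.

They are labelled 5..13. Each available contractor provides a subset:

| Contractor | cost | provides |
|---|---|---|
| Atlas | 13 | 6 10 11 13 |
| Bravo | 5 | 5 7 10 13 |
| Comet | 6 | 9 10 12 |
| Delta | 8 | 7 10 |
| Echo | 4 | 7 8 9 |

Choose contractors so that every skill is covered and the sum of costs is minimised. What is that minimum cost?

28

Atlas, Bravo, Comet, Echo together cover every skill (Atlas ∪ Bravo ∪ Comet ∪ Echo = {5, 6, 7, 8, 9, 10, 11, 12, 13}); total cost 13 + 5 + 6 + 4 = 28.
No covering selection has total cost below 28.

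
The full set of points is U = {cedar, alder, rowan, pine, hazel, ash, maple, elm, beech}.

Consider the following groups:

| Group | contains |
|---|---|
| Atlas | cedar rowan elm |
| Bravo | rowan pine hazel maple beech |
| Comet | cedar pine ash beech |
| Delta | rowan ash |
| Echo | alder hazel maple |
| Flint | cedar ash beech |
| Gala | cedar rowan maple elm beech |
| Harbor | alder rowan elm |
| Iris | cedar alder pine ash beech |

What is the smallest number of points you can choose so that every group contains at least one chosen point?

3

H = {alder, rowan, ash} meets every group (each contains at least one member of H), and |H| = 3.
No choice of 2 points meets every group, so 3 is the minimum.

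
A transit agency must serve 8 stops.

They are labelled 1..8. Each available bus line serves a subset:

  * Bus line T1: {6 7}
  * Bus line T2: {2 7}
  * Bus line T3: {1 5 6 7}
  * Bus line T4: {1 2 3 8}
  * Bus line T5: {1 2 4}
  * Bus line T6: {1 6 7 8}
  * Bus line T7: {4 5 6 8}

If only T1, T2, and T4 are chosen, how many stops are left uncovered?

2

Union of T1, T2, T4 = {1, 2, 3, 6, 7, 8}.
Not covered: 4, 5 — 2 stops.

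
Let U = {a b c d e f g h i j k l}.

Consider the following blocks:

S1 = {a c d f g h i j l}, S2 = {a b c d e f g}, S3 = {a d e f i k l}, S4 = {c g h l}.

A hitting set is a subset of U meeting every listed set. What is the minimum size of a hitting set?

2

T = {c, d} meets every block (each contains at least one member of T), and |T| = 2.
No single point lies in every block, so at least 2 are needed and 2 is optimal.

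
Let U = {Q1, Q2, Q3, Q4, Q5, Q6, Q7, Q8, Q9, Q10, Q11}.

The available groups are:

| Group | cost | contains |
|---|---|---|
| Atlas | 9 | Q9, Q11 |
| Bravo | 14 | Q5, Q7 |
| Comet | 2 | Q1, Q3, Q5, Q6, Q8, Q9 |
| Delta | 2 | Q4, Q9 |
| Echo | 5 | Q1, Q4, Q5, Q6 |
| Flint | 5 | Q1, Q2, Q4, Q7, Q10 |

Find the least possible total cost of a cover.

16

Atlas, Comet, Flint together cover every point (Atlas ∪ Comet ∪ Flint = {Q1, Q2, Q3, Q4, Q5, Q6, Q7, Q8, Q9, Q10, Q11}); total cost 9 + 2 + 5 = 16.
No covering selection has total cost below 16.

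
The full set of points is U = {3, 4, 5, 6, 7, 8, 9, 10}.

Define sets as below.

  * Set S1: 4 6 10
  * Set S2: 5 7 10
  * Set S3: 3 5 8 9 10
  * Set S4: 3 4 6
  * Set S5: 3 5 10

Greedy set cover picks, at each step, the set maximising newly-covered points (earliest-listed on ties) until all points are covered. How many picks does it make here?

Greedy: pick S3 (covers 5 new) → pick S1 (covers 2 new) → pick S2 (covers 1 new). Total picks: 3.

3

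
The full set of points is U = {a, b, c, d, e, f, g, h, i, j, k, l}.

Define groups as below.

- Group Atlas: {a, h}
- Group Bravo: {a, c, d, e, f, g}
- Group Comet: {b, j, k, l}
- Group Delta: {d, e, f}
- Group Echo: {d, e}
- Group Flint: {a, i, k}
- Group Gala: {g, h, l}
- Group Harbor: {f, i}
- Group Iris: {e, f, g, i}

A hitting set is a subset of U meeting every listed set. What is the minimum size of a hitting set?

Take T = {a, d, i, l}. Each listed group contains at least one of these, so T is a hitting set of size 4.
The groups Atlas, Comet, Echo, Harbor are pairwise disjoint, so any hitting set needs a separate point for each — at least 4. Hence 4 is optimal.

4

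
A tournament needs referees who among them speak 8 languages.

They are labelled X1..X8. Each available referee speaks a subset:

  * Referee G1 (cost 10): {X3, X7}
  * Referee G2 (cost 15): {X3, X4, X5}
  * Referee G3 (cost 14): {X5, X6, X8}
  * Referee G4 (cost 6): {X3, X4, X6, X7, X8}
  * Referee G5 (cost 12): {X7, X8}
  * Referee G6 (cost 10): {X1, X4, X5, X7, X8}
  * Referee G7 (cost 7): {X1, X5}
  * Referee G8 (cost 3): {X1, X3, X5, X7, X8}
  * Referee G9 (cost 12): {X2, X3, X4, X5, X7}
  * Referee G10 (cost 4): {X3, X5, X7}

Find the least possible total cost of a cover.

21

G4, G8, G9 together cover every language (G4 ∪ G8 ∪ G9 = {X1, X2, X3, X4, X5, X6, X7, X8}); total cost 6 + 3 + 12 = 21.
No covering selection has total cost below 21.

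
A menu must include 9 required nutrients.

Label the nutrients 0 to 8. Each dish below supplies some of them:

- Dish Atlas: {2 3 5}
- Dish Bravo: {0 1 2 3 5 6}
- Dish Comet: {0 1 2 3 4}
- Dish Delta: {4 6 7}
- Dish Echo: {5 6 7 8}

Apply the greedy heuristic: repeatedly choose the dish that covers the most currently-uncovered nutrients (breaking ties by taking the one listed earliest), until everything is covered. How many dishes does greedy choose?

Greedy: pick Bravo (covers 6 new) → pick Delta (covers 2 new) → pick Echo (covers 1 new). Total picks: 3.
(The true minimum cover uses only 2 dishes, so greedy is not optimal here.)

3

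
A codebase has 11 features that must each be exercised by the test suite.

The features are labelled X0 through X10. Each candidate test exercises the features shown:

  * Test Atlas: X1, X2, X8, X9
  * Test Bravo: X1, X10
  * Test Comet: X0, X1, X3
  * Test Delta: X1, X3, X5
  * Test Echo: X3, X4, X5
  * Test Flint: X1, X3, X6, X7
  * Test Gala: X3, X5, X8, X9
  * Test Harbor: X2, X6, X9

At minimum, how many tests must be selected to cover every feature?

Take {Atlas, Bravo, Comet, Echo, Flint}. Their union is {X0, X1, X2, X3, X4, X5, X6, X7, X8, X9, X10}, which is all 11 features.
No 4 of the 8 tests cover everything (all 70 combinations miss at least one feature), so 5 is optimal.

5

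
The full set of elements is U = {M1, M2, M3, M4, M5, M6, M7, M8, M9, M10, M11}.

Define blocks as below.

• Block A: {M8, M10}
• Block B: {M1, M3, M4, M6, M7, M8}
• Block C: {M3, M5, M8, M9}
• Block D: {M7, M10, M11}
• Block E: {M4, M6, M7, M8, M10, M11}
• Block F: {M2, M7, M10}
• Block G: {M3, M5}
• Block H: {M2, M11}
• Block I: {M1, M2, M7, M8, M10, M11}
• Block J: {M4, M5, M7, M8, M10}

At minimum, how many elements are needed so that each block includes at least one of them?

3

The 3 elements {M2, M3, M10} hit every block.
The blocks A, G, H are pairwise disjoint, so any hitting set needs a separate element for each — at least 3. Hence 3 is optimal.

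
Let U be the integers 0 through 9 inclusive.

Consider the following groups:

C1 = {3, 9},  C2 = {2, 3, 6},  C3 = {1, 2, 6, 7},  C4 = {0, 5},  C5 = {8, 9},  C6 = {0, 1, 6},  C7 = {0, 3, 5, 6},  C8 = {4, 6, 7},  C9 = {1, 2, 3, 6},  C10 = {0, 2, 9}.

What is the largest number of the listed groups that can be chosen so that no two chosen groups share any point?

3

C3, C4, C5 are pairwise disjoint (C3={1,2,6,7}; C4={0,5}; C5={8,9}).
Every remaining group overlaps one of these, and no 4 of the listed groups are pairwise disjoint, so 3 is the maximum.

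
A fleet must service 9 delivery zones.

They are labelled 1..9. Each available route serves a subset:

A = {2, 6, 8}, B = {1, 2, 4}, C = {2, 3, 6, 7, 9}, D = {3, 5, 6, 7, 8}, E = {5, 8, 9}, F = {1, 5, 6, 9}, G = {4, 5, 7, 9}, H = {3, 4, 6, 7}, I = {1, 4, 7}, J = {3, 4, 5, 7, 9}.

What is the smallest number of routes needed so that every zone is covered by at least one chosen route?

3

Take {A, I, J}. Their union is {1, 2, 3, 4, 5, 6, 7, 8, 9}, which is all 9 zones.
No 2 of the 10 routes cover everything (all 45 combinations miss at least one zone), so 3 is optimal.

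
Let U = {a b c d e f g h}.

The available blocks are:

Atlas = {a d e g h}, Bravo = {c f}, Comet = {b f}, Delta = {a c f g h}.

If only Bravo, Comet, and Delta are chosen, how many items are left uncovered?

Union of Bravo, Comet, Delta = {a, b, c, f, g, h}.
Not covered: d, e — 2 items.

2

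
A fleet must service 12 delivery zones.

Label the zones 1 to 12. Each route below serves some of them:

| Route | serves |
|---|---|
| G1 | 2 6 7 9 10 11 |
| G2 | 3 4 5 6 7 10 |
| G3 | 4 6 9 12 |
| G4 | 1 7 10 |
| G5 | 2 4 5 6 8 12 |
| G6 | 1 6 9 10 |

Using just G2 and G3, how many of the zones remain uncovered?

Union of G2, G3 = {3, 4, 5, 6, 7, 9, 10, 12}.
Not covered: 1, 2, 8, 11 — 4 zones.

4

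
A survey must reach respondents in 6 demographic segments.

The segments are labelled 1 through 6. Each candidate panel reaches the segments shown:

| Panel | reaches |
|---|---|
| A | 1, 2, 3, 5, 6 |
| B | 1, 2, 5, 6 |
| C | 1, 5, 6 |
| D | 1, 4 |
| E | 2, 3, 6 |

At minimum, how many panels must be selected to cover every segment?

2

Take {A, D}. Their union is {1, 2, 3, 4, 5, 6}, which is all 6 segments.
No single panel has all 6 segments (the largest, A, has 5), so 2 is optimal.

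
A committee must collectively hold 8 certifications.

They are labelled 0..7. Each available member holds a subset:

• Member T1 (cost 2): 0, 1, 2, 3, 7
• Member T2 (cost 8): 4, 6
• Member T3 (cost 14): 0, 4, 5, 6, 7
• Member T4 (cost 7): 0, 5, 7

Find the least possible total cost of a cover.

T1, T3 together cover every certification (T1 ∪ T3 = {0, 1, 2, 3, 4, 5, 6, 7}); total cost 2 + 14 = 16.
The greedy pick T1, T2, T4 costs 17; no covering selection beats 16.

16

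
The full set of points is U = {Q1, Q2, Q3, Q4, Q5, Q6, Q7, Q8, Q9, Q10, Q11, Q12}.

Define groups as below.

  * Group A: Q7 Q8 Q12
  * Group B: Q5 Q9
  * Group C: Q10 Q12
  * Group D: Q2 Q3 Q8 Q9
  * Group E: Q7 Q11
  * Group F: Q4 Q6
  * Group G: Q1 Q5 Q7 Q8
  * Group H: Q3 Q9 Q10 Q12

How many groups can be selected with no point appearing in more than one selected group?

4

B, C, E, F are pairwise disjoint (B={Q5,Q9}; C={Q10,Q12}; E={Q7,Q11}; F={Q4,Q6}).
Every remaining group overlaps one of these, and no 5 of the listed groups are pairwise disjoint, so 4 is the maximum.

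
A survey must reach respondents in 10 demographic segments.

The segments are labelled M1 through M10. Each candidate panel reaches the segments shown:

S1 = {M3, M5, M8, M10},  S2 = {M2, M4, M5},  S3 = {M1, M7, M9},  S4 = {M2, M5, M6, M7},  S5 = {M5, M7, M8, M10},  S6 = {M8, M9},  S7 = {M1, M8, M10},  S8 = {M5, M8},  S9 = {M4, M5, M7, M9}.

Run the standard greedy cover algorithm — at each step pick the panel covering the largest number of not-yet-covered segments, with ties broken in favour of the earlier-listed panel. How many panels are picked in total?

Greedy: pick S1 (covers 4 new) → pick S3 (covers 3 new) → pick S2 (covers 2 new) → pick S4 (covers 1 new). Total picks: 4.

4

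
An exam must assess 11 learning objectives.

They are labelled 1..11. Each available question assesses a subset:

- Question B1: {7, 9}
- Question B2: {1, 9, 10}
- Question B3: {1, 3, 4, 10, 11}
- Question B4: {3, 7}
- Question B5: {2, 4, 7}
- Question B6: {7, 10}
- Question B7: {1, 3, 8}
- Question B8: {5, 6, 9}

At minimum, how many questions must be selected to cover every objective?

B3 and B5 and B7 and B8 together: B3 ∪ B5 ∪ B7 ∪ B8 = {1, 2, 3, 4, 5, 6, 7, 8, 9, 10, 11} — every objective is covered.
Only B7 contains 8, so B7 is forced; the remaining 8 objectives need at least 3 more questions (each remaining question adds at most 3) — so at least 4 questions are needed, and 4 is optimal.

4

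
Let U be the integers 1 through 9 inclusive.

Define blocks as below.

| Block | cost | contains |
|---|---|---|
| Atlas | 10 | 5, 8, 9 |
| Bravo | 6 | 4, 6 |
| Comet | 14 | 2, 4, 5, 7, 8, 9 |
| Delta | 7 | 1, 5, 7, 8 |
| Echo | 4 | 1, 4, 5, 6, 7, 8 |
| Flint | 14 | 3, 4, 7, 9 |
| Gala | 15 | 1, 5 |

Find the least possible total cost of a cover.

32

Comet, Echo, Flint together cover every element (Comet ∪ Echo ∪ Flint = {1, 2, 3, 4, 5, 6, 7, 8, 9}); total cost 14 + 4 + 14 = 32.
No covering selection has total cost below 32.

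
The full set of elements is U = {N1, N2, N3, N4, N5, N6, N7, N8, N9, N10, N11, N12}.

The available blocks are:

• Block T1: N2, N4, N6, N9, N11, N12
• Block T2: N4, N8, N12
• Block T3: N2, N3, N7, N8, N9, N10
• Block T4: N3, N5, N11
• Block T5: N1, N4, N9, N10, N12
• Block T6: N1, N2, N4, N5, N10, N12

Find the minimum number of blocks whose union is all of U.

Take {T1, T3, T6}. Their union is {N1, N2, N3, N4, N5, N6, N7, N8, N9, N10, N11, N12}, which is all 12 elements.
Only T1 contains N6, so T1 is forced; the remaining 6 elements need at least 2 more blocks (each remaining block adds at most 4) — so at least 3 blocks are needed, and 3 is optimal.

3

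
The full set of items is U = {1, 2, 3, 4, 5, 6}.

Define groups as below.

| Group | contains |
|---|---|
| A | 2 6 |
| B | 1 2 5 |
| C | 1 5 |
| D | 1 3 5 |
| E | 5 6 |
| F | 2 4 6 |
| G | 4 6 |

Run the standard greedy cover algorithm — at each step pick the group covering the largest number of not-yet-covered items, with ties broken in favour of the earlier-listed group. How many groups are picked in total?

3

Greedy: pick B (covers 3 new) → pick F (covers 2 new) → pick D (covers 1 new). Total picks: 3.
(The true minimum cover uses only 2 groups, so greedy is not optimal here.)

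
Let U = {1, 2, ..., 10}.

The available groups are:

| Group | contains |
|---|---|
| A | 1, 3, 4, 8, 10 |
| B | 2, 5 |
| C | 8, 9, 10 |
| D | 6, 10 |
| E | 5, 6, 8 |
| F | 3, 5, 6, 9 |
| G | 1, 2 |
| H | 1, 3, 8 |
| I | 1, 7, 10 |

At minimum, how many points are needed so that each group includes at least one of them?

Take T = {1, 5, 10}. Each listed group contains at least one of these, so T is a hitting set of size 3.
The groups B, D, H are pairwise disjoint, so any hitting set needs a separate point for each — at least 3. Hence 3 is optimal.

3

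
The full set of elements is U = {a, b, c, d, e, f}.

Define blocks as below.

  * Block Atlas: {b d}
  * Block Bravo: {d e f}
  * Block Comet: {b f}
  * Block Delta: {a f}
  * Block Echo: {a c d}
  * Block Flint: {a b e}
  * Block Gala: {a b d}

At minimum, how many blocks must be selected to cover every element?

Take {Delta, Echo, Flint}. Their union is {a, b, c, d, e, f}, which is all 6 elements.
Only Echo contains c, so Echo is forced; the remaining 3 elements need at least 2 more blocks (each remaining block adds at most 2) — so at least 3 blocks are needed, and 3 is optimal.

3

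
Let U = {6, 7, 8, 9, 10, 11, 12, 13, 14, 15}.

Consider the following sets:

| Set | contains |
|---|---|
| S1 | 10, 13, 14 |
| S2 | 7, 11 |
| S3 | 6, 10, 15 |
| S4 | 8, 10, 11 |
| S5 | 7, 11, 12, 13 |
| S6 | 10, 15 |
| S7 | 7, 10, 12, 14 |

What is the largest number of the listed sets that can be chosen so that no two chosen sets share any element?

2

S2, S3 are pairwise disjoint (S2={7,11}; S3={6,10,15}).
Every remaining set overlaps one of these, and no 3 of the listed sets are pairwise disjoint, so 2 is the maximum.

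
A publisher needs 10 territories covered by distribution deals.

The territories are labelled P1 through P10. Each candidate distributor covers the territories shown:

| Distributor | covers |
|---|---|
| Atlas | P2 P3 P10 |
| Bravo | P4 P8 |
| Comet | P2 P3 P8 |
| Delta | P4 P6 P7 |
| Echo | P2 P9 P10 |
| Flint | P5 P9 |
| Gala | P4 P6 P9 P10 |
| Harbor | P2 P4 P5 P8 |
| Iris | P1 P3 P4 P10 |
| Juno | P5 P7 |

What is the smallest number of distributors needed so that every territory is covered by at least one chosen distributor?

4

Take {Comet, Gala, Iris, Juno}. Their union is {P1, P2, P3, P4, P5, P6, P7, P8, P9, P10}, which is all 10 territories.
No 3 of the 10 distributors cover everything (all 120 combinations miss at least one territory), so 4 is optimal.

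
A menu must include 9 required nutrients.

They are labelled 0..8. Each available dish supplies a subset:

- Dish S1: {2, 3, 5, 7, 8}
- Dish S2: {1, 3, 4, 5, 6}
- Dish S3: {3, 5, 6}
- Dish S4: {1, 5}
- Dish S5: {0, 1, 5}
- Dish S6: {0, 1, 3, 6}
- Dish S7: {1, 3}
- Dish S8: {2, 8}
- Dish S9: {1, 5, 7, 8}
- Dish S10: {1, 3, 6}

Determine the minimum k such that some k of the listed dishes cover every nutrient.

3

Take {S1, S2, S5}. Their union is {0, 1, 2, 3, 4, 5, 6, 7, 8}, which is all 9 nutrients.
Only S2 contains 4, so S2 is forced; the remaining 4 nutrients need at least 2 more dishes (each remaining dish adds at most 3) — so at least 3 dishes are needed, and 3 is optimal.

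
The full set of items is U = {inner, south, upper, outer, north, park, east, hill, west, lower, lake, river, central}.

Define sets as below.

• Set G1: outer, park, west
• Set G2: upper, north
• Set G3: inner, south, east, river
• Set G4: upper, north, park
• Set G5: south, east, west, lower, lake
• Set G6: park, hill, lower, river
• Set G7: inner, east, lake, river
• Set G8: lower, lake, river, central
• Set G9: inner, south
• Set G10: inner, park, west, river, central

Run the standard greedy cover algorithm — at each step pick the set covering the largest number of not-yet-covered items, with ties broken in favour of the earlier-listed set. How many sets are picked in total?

5

Greedy: pick G5 (covers 5 new) → pick G10 (covers 4 new) → pick G2 (covers 2 new) → pick G1 (covers 1 new) → pick G6 (covers 1 new). Total picks: 5.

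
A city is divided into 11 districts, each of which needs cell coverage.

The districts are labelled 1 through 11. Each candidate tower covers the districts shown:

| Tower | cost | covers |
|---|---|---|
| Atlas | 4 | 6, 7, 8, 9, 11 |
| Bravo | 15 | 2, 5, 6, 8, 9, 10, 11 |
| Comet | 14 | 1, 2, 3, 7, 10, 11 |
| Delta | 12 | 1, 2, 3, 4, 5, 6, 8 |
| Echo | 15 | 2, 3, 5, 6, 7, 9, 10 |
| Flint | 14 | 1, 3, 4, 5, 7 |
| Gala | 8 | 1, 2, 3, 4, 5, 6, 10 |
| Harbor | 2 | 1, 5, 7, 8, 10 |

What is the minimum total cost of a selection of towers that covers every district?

12

Atlas, Gala together cover every district (Atlas ∪ Gala = {1, 2, 3, 4, 5, 6, 7, 8, 9, 10, 11}); total cost 4 + 8 = 12.
The greedy pick Harbor, Atlas, Gala costs 14; no covering selection beats 12.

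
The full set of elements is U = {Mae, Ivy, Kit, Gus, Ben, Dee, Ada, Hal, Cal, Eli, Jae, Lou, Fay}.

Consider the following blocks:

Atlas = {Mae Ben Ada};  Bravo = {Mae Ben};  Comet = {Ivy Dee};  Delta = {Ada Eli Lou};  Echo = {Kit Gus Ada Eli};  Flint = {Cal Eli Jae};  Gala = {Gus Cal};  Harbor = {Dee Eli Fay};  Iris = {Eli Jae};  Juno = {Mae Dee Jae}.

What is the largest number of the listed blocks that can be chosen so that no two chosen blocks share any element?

Bravo, Comet, Delta, Gala are pairwise disjoint (Bravo={Mae,Ben}; Comet={Ivy,Dee}; Delta={Ada,Eli,Lou}; Gala={Gus,Cal}).
Every remaining block overlaps one of these, and no 5 of the listed blocks are pairwise disjoint, so 4 is the maximum.

4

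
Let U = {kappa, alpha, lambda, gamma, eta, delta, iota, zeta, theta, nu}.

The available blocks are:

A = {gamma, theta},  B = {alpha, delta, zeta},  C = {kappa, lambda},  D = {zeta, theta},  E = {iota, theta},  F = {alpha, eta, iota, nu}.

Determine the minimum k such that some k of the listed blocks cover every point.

A, B, C, and F cover everything between them: the union {kappa, alpha, lambda, gamma, eta, delta, iota, zeta, theta, nu} is all of U.
Only F contains eta, so F is forced; the remaining 6 points need at least 3 more blocks (each remaining block adds at most 2) — so at least 4 blocks are needed, and 4 is optimal.

4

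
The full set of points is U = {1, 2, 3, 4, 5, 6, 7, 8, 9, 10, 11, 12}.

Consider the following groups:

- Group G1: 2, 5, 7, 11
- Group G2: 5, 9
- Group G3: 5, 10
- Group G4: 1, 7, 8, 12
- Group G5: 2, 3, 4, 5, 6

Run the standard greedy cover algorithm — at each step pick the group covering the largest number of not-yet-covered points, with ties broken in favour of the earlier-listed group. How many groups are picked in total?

Greedy: pick G5 (covers 5 new) → pick G4 (covers 4 new) → pick G1 (covers 1 new) → pick G2 (covers 1 new) → pick G3 (covers 1 new). Total picks: 5.

5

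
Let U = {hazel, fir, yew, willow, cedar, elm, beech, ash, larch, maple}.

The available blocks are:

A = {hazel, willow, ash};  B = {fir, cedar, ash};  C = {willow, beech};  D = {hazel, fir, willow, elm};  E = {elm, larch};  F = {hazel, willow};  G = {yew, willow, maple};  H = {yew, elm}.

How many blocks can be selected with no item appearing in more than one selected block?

3

B, E, G are pairwise disjoint (B={fir,cedar,ash}; E={elm,larch}; G={yew,willow,maple}).
Every remaining block overlaps one of these, and no 4 of the listed blocks are pairwise disjoint, so 3 is the maximum.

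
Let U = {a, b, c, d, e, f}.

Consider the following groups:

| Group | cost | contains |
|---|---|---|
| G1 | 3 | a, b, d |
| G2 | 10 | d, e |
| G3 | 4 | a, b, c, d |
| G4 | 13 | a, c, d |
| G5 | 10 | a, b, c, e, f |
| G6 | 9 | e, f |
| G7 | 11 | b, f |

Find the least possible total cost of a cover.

G3, G6 together cover every element (G3 ∪ G6 = {a, b, c, d, e, f}); total cost 4 + 9 = 13.
No covering selection has total cost below 13.

13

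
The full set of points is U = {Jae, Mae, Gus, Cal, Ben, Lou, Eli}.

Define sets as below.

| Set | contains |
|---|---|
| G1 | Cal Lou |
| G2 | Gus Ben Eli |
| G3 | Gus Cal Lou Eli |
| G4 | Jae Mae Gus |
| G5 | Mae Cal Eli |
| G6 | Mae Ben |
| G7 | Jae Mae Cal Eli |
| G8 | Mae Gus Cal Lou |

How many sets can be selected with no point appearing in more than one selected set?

G1, G6 are pairwise disjoint (G1={Cal,Lou}; G6={Mae,Ben}).
Every remaining set overlaps one of these, and no 3 of the listed sets are pairwise disjoint, so 2 is the maximum.

2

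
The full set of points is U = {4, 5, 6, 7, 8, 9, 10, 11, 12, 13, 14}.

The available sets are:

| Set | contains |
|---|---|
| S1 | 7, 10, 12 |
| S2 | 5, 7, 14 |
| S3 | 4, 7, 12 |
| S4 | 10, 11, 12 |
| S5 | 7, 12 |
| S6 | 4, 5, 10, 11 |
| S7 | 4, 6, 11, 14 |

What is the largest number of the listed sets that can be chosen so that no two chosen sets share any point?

2

S5, S6 are pairwise disjoint (S5={7,12}; S6={4,5,10,11}).
Every remaining set overlaps one of these, and no 3 of the listed sets are pairwise disjoint, so 2 is the maximum.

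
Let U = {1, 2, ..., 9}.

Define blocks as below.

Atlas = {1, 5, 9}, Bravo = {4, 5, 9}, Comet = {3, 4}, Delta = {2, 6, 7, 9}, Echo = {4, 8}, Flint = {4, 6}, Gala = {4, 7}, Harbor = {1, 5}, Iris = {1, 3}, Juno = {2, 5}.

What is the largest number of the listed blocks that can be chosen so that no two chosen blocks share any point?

Comet, Delta, Harbor are pairwise disjoint (Comet={3,4}; Delta={2,6,7,9}; Harbor={1,5}).
Every remaining block overlaps one of these, and no 4 of the listed blocks are pairwise disjoint, so 3 is the maximum.

3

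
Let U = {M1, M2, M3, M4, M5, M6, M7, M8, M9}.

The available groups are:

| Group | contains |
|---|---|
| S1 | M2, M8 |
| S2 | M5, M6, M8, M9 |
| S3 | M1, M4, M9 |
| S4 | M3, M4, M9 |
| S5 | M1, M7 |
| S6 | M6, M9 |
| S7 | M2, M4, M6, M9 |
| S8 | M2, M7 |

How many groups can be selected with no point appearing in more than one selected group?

S1, S4, S5 are pairwise disjoint (S1={M2,M8}; S4={M3,M4,M9}; S5={M1,M7}).
Every remaining group overlaps one of these, and no 4 of the listed groups are pairwise disjoint, so 3 is the maximum.

3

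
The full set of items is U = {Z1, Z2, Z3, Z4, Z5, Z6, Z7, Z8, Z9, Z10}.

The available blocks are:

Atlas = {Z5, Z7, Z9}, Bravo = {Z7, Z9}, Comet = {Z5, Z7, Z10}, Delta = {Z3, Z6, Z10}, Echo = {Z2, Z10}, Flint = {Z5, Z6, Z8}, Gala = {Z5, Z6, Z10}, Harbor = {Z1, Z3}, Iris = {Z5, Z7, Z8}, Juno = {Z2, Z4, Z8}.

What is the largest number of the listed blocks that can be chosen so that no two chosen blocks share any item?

Bravo, Echo, Flint, Harbor are pairwise disjoint (Bravo={Z7,Z9}; Echo={Z2,Z10}; Flint={Z5,Z6,Z8}; Harbor={Z1,Z3}).
Every remaining block overlaps one of these, and no 5 of the listed blocks are pairwise disjoint, so 4 is the maximum.

4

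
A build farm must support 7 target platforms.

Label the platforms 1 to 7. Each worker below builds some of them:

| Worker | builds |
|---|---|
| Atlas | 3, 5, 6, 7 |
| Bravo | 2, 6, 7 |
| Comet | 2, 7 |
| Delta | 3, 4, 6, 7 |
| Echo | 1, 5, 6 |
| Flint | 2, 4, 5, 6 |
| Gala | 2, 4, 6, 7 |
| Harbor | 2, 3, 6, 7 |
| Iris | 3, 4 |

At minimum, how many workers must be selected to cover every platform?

Take {Comet, Echo, Iris}. Their union is {1, 2, 3, 4, 5, 6, 7}, which is all 7 platforms.
Only Echo contains 1, so Echo is forced; the remaining 4 platforms need at least 2 more workers (each remaining worker adds at most 3) — so at least 3 workers are needed, and 3 is optimal.

3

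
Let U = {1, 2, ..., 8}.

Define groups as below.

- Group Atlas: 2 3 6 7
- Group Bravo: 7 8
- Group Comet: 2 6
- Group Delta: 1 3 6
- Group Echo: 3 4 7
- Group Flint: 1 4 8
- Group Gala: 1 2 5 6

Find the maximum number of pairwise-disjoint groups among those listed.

2

Bravo, Delta are pairwise disjoint (Bravo={7,8}; Delta={1,3,6}).
Every remaining group overlaps one of these, and no 3 of the listed groups are pairwise disjoint, so 2 is the maximum.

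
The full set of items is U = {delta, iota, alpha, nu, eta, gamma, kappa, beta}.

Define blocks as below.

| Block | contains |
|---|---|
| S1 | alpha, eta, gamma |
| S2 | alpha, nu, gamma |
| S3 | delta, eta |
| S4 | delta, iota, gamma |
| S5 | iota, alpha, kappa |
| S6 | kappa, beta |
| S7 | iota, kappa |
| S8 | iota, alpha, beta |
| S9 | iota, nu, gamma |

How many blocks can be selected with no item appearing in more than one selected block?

S2, S3, S7 are pairwise disjoint (S2={alpha,nu,gamma}; S3={delta,eta}; S7={iota,kappa}).
Every remaining block overlaps one of these, and no 4 of the listed blocks are pairwise disjoint, so 3 is the maximum.

3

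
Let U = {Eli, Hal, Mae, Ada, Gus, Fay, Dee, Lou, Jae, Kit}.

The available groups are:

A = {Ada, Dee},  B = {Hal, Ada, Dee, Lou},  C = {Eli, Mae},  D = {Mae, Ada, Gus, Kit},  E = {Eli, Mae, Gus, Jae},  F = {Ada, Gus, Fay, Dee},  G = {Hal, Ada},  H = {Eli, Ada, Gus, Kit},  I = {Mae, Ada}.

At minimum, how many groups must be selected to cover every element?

Take {B, D, E, F}. Their union is {Eli, Hal, Mae, Ada, Gus, Fay, Dee, Lou, Jae, Kit}, which is all 10 elements.
No 3 of the 9 groups cover everything (all 84 combinations miss at least one element), so 4 is optimal.

4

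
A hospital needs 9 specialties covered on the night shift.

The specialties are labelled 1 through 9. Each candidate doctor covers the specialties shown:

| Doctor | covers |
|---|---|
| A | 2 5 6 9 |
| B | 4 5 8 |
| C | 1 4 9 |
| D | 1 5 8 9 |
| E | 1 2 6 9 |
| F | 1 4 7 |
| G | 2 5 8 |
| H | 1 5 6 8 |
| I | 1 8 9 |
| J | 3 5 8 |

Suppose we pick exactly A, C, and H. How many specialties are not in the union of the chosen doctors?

2

Union of A, C, H = {1, 2, 4, 5, 6, 8, 9}.
Not covered: 3, 7 — 2 specialties.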